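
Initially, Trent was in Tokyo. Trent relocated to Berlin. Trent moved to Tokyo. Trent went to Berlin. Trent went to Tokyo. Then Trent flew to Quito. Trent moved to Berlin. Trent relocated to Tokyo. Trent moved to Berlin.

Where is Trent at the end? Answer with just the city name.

Tracking Trent's location:
Start: Trent is in Tokyo.
After move 1: Tokyo -> Berlin. Trent is in Berlin.
After move 2: Berlin -> Tokyo. Trent is in Tokyo.
After move 3: Tokyo -> Berlin. Trent is in Berlin.
After move 4: Berlin -> Tokyo. Trent is in Tokyo.
After move 5: Tokyo -> Quito. Trent is in Quito.
After move 6: Quito -> Berlin. Trent is in Berlin.
After move 7: Berlin -> Tokyo. Trent is in Tokyo.
After move 8: Tokyo -> Berlin. Trent is in Berlin.

Answer: Berlin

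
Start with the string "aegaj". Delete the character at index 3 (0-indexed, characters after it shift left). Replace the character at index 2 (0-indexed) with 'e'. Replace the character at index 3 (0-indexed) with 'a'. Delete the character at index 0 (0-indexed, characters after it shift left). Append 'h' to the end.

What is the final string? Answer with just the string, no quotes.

Applying each edit step by step:
Start: "aegaj"
Op 1 (delete idx 3 = 'a'): "aegaj" -> "aegj"
Op 2 (replace idx 2: 'g' -> 'e'): "aegj" -> "aeej"
Op 3 (replace idx 3: 'j' -> 'a'): "aeej" -> "aeea"
Op 4 (delete idx 0 = 'a'): "aeea" -> "eea"
Op 5 (append 'h'): "eea" -> "eeah"

Answer: eeah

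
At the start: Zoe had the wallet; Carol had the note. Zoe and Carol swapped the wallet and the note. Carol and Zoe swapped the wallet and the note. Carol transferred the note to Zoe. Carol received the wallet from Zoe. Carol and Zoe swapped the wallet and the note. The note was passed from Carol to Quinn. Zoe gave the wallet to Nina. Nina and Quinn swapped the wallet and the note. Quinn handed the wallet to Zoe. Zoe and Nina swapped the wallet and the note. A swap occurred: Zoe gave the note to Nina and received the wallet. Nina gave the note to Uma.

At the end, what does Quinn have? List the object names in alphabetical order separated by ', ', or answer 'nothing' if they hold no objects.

Answer: nothing

Derivation:
Tracking all object holders:
Start: wallet:Zoe, note:Carol
Event 1 (swap wallet<->note: now wallet:Carol, note:Zoe). State: wallet:Carol, note:Zoe
Event 2 (swap wallet<->note: now wallet:Zoe, note:Carol). State: wallet:Zoe, note:Carol
Event 3 (give note: Carol -> Zoe). State: wallet:Zoe, note:Zoe
Event 4 (give wallet: Zoe -> Carol). State: wallet:Carol, note:Zoe
Event 5 (swap wallet<->note: now wallet:Zoe, note:Carol). State: wallet:Zoe, note:Carol
Event 6 (give note: Carol -> Quinn). State: wallet:Zoe, note:Quinn
Event 7 (give wallet: Zoe -> Nina). State: wallet:Nina, note:Quinn
Event 8 (swap wallet<->note: now wallet:Quinn, note:Nina). State: wallet:Quinn, note:Nina
Event 9 (give wallet: Quinn -> Zoe). State: wallet:Zoe, note:Nina
Event 10 (swap wallet<->note: now wallet:Nina, note:Zoe). State: wallet:Nina, note:Zoe
Event 11 (swap note<->wallet: now note:Nina, wallet:Zoe). State: wallet:Zoe, note:Nina
Event 12 (give note: Nina -> Uma). State: wallet:Zoe, note:Uma

Final state: wallet:Zoe, note:Uma
Quinn holds: (nothing).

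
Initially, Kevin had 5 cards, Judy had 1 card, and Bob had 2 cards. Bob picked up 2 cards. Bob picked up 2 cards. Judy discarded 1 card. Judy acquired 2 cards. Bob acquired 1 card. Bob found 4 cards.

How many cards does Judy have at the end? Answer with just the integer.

Answer: 2

Derivation:
Tracking counts step by step:
Start: Kevin=5, Judy=1, Bob=2
Event 1 (Bob +2): Bob: 2 -> 4. State: Kevin=5, Judy=1, Bob=4
Event 2 (Bob +2): Bob: 4 -> 6. State: Kevin=5, Judy=1, Bob=6
Event 3 (Judy -1): Judy: 1 -> 0. State: Kevin=5, Judy=0, Bob=6
Event 4 (Judy +2): Judy: 0 -> 2. State: Kevin=5, Judy=2, Bob=6
Event 5 (Bob +1): Bob: 6 -> 7. State: Kevin=5, Judy=2, Bob=7
Event 6 (Bob +4): Bob: 7 -> 11. State: Kevin=5, Judy=2, Bob=11

Judy's final count: 2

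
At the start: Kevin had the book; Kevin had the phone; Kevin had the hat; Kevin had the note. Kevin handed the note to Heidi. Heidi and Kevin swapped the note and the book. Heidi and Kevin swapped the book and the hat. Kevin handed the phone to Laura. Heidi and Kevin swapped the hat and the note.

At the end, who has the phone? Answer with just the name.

Tracking all object holders:
Start: book:Kevin, phone:Kevin, hat:Kevin, note:Kevin
Event 1 (give note: Kevin -> Heidi). State: book:Kevin, phone:Kevin, hat:Kevin, note:Heidi
Event 2 (swap note<->book: now note:Kevin, book:Heidi). State: book:Heidi, phone:Kevin, hat:Kevin, note:Kevin
Event 3 (swap book<->hat: now book:Kevin, hat:Heidi). State: book:Kevin, phone:Kevin, hat:Heidi, note:Kevin
Event 4 (give phone: Kevin -> Laura). State: book:Kevin, phone:Laura, hat:Heidi, note:Kevin
Event 5 (swap hat<->note: now hat:Kevin, note:Heidi). State: book:Kevin, phone:Laura, hat:Kevin, note:Heidi

Final state: book:Kevin, phone:Laura, hat:Kevin, note:Heidi
The phone is held by Laura.

Answer: Laura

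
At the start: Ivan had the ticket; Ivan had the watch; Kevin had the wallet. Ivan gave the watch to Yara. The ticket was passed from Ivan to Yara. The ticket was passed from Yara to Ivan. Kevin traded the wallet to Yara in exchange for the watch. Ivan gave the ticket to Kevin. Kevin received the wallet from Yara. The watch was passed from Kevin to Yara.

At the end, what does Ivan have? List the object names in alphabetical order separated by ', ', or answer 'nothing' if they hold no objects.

Answer: nothing

Derivation:
Tracking all object holders:
Start: ticket:Ivan, watch:Ivan, wallet:Kevin
Event 1 (give watch: Ivan -> Yara). State: ticket:Ivan, watch:Yara, wallet:Kevin
Event 2 (give ticket: Ivan -> Yara). State: ticket:Yara, watch:Yara, wallet:Kevin
Event 3 (give ticket: Yara -> Ivan). State: ticket:Ivan, watch:Yara, wallet:Kevin
Event 4 (swap wallet<->watch: now wallet:Yara, watch:Kevin). State: ticket:Ivan, watch:Kevin, wallet:Yara
Event 5 (give ticket: Ivan -> Kevin). State: ticket:Kevin, watch:Kevin, wallet:Yara
Event 6 (give wallet: Yara -> Kevin). State: ticket:Kevin, watch:Kevin, wallet:Kevin
Event 7 (give watch: Kevin -> Yara). State: ticket:Kevin, watch:Yara, wallet:Kevin

Final state: ticket:Kevin, watch:Yara, wallet:Kevin
Ivan holds: (nothing).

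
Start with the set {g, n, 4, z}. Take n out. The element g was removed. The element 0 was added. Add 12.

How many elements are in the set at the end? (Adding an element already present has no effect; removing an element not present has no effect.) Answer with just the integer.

Answer: 4

Derivation:
Tracking the set through each operation:
Start: {4, g, n, z}
Event 1 (remove n): removed. Set: {4, g, z}
Event 2 (remove g): removed. Set: {4, z}
Event 3 (add 0): added. Set: {0, 4, z}
Event 4 (add 12): added. Set: {0, 12, 4, z}

Final set: {0, 12, 4, z} (size 4)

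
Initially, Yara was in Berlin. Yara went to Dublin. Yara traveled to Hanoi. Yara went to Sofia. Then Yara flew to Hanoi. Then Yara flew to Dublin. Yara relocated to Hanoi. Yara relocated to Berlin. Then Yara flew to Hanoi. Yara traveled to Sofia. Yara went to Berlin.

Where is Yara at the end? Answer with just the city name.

Answer: Berlin

Derivation:
Tracking Yara's location:
Start: Yara is in Berlin.
After move 1: Berlin -> Dublin. Yara is in Dublin.
After move 2: Dublin -> Hanoi. Yara is in Hanoi.
After move 3: Hanoi -> Sofia. Yara is in Sofia.
After move 4: Sofia -> Hanoi. Yara is in Hanoi.
After move 5: Hanoi -> Dublin. Yara is in Dublin.
After move 6: Dublin -> Hanoi. Yara is in Hanoi.
After move 7: Hanoi -> Berlin. Yara is in Berlin.
After move 8: Berlin -> Hanoi. Yara is in Hanoi.
After move 9: Hanoi -> Sofia. Yara is in Sofia.
After move 10: Sofia -> Berlin. Yara is in Berlin.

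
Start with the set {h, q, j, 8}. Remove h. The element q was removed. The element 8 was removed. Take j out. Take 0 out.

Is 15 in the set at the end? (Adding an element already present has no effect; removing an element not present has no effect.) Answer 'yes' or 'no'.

Answer: no

Derivation:
Tracking the set through each operation:
Start: {8, h, j, q}
Event 1 (remove h): removed. Set: {8, j, q}
Event 2 (remove q): removed. Set: {8, j}
Event 3 (remove 8): removed. Set: {j}
Event 4 (remove j): removed. Set: {}
Event 5 (remove 0): not present, no change. Set: {}

Final set: {} (size 0)
15 is NOT in the final set.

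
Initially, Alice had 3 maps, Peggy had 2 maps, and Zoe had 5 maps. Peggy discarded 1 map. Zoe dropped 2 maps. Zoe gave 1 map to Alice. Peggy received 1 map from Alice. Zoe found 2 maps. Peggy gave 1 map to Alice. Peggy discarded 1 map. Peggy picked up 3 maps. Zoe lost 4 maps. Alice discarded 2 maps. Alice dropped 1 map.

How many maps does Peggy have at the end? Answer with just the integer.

Tracking counts step by step:
Start: Alice=3, Peggy=2, Zoe=5
Event 1 (Peggy -1): Peggy: 2 -> 1. State: Alice=3, Peggy=1, Zoe=5
Event 2 (Zoe -2): Zoe: 5 -> 3. State: Alice=3, Peggy=1, Zoe=3
Event 3 (Zoe -> Alice, 1): Zoe: 3 -> 2, Alice: 3 -> 4. State: Alice=4, Peggy=1, Zoe=2
Event 4 (Alice -> Peggy, 1): Alice: 4 -> 3, Peggy: 1 -> 2. State: Alice=3, Peggy=2, Zoe=2
Event 5 (Zoe +2): Zoe: 2 -> 4. State: Alice=3, Peggy=2, Zoe=4
Event 6 (Peggy -> Alice, 1): Peggy: 2 -> 1, Alice: 3 -> 4. State: Alice=4, Peggy=1, Zoe=4
Event 7 (Peggy -1): Peggy: 1 -> 0. State: Alice=4, Peggy=0, Zoe=4
Event 8 (Peggy +3): Peggy: 0 -> 3. State: Alice=4, Peggy=3, Zoe=4
Event 9 (Zoe -4): Zoe: 4 -> 0. State: Alice=4, Peggy=3, Zoe=0
Event 10 (Alice -2): Alice: 4 -> 2. State: Alice=2, Peggy=3, Zoe=0
Event 11 (Alice -1): Alice: 2 -> 1. State: Alice=1, Peggy=3, Zoe=0

Peggy's final count: 3

Answer: 3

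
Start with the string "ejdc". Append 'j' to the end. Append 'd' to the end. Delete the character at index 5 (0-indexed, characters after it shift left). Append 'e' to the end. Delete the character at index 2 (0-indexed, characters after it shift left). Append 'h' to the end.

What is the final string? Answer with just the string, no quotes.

Answer: ejcjeh

Derivation:
Applying each edit step by step:
Start: "ejdc"
Op 1 (append 'j'): "ejdc" -> "ejdcj"
Op 2 (append 'd'): "ejdcj" -> "ejdcjd"
Op 3 (delete idx 5 = 'd'): "ejdcjd" -> "ejdcj"
Op 4 (append 'e'): "ejdcj" -> "ejdcje"
Op 5 (delete idx 2 = 'd'): "ejdcje" -> "ejcje"
Op 6 (append 'h'): "ejcje" -> "ejcjeh"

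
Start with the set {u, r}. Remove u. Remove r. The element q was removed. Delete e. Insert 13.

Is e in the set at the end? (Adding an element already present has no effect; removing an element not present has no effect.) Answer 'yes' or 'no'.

Tracking the set through each operation:
Start: {r, u}
Event 1 (remove u): removed. Set: {r}
Event 2 (remove r): removed. Set: {}
Event 3 (remove q): not present, no change. Set: {}
Event 4 (remove e): not present, no change. Set: {}
Event 5 (add 13): added. Set: {13}

Final set: {13} (size 1)
e is NOT in the final set.

Answer: no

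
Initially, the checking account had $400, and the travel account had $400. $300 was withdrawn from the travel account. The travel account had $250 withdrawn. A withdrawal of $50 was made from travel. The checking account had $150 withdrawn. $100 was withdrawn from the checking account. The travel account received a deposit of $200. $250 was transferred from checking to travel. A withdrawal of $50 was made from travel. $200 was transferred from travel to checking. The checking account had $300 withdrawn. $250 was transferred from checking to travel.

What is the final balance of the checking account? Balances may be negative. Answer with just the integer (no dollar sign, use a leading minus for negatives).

Answer: -450

Derivation:
Tracking account balances step by step:
Start: checking=400, travel=400
Event 1 (withdraw 300 from travel): travel: 400 - 300 = 100. Balances: checking=400, travel=100
Event 2 (withdraw 250 from travel): travel: 100 - 250 = -150. Balances: checking=400, travel=-150
Event 3 (withdraw 50 from travel): travel: -150 - 50 = -200. Balances: checking=400, travel=-200
Event 4 (withdraw 150 from checking): checking: 400 - 150 = 250. Balances: checking=250, travel=-200
Event 5 (withdraw 100 from checking): checking: 250 - 100 = 150. Balances: checking=150, travel=-200
Event 6 (deposit 200 to travel): travel: -200 + 200 = 0. Balances: checking=150, travel=0
Event 7 (transfer 250 checking -> travel): checking: 150 - 250 = -100, travel: 0 + 250 = 250. Balances: checking=-100, travel=250
Event 8 (withdraw 50 from travel): travel: 250 - 50 = 200. Balances: checking=-100, travel=200
Event 9 (transfer 200 travel -> checking): travel: 200 - 200 = 0, checking: -100 + 200 = 100. Balances: checking=100, travel=0
Event 10 (withdraw 300 from checking): checking: 100 - 300 = -200. Balances: checking=-200, travel=0
Event 11 (transfer 250 checking -> travel): checking: -200 - 250 = -450, travel: 0 + 250 = 250. Balances: checking=-450, travel=250

Final balance of checking: -450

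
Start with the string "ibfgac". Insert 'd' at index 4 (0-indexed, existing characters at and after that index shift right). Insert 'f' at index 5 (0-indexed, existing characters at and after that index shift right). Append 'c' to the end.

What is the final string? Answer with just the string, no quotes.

Answer: ibfgdfacc

Derivation:
Applying each edit step by step:
Start: "ibfgac"
Op 1 (insert 'd' at idx 4): "ibfgac" -> "ibfgdac"
Op 2 (insert 'f' at idx 5): "ibfgdac" -> "ibfgdfac"
Op 3 (append 'c'): "ibfgdfac" -> "ibfgdfacc"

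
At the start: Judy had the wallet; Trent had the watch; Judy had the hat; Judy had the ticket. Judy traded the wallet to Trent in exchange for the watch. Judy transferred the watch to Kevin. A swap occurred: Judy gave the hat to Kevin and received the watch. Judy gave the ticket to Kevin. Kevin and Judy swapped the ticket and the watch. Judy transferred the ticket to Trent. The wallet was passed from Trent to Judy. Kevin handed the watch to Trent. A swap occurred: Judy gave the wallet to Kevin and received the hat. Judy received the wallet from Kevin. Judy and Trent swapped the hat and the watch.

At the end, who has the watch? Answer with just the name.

Answer: Judy

Derivation:
Tracking all object holders:
Start: wallet:Judy, watch:Trent, hat:Judy, ticket:Judy
Event 1 (swap wallet<->watch: now wallet:Trent, watch:Judy). State: wallet:Trent, watch:Judy, hat:Judy, ticket:Judy
Event 2 (give watch: Judy -> Kevin). State: wallet:Trent, watch:Kevin, hat:Judy, ticket:Judy
Event 3 (swap hat<->watch: now hat:Kevin, watch:Judy). State: wallet:Trent, watch:Judy, hat:Kevin, ticket:Judy
Event 4 (give ticket: Judy -> Kevin). State: wallet:Trent, watch:Judy, hat:Kevin, ticket:Kevin
Event 5 (swap ticket<->watch: now ticket:Judy, watch:Kevin). State: wallet:Trent, watch:Kevin, hat:Kevin, ticket:Judy
Event 6 (give ticket: Judy -> Trent). State: wallet:Trent, watch:Kevin, hat:Kevin, ticket:Trent
Event 7 (give wallet: Trent -> Judy). State: wallet:Judy, watch:Kevin, hat:Kevin, ticket:Trent
Event 8 (give watch: Kevin -> Trent). State: wallet:Judy, watch:Trent, hat:Kevin, ticket:Trent
Event 9 (swap wallet<->hat: now wallet:Kevin, hat:Judy). State: wallet:Kevin, watch:Trent, hat:Judy, ticket:Trent
Event 10 (give wallet: Kevin -> Judy). State: wallet:Judy, watch:Trent, hat:Judy, ticket:Trent
Event 11 (swap hat<->watch: now hat:Trent, watch:Judy). State: wallet:Judy, watch:Judy, hat:Trent, ticket:Trent

Final state: wallet:Judy, watch:Judy, hat:Trent, ticket:Trent
The watch is held by Judy.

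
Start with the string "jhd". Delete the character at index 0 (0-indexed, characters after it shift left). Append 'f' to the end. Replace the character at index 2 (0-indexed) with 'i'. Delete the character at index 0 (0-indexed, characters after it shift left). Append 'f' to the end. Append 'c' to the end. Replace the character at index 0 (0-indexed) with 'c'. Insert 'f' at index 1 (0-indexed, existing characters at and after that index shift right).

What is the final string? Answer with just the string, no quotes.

Applying each edit step by step:
Start: "jhd"
Op 1 (delete idx 0 = 'j'): "jhd" -> "hd"
Op 2 (append 'f'): "hd" -> "hdf"
Op 3 (replace idx 2: 'f' -> 'i'): "hdf" -> "hdi"
Op 4 (delete idx 0 = 'h'): "hdi" -> "di"
Op 5 (append 'f'): "di" -> "dif"
Op 6 (append 'c'): "dif" -> "difc"
Op 7 (replace idx 0: 'd' -> 'c'): "difc" -> "cifc"
Op 8 (insert 'f' at idx 1): "cifc" -> "cfifc"

Answer: cfifc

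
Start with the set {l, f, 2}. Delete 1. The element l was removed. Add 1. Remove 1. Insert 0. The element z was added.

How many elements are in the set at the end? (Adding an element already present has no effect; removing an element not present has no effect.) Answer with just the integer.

Answer: 4

Derivation:
Tracking the set through each operation:
Start: {2, f, l}
Event 1 (remove 1): not present, no change. Set: {2, f, l}
Event 2 (remove l): removed. Set: {2, f}
Event 3 (add 1): added. Set: {1, 2, f}
Event 4 (remove 1): removed. Set: {2, f}
Event 5 (add 0): added. Set: {0, 2, f}
Event 6 (add z): added. Set: {0, 2, f, z}

Final set: {0, 2, f, z} (size 4)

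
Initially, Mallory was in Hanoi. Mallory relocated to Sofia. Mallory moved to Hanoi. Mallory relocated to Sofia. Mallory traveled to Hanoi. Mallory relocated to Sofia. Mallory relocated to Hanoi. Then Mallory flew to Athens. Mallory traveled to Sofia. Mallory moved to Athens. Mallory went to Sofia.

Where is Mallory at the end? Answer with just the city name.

Tracking Mallory's location:
Start: Mallory is in Hanoi.
After move 1: Hanoi -> Sofia. Mallory is in Sofia.
After move 2: Sofia -> Hanoi. Mallory is in Hanoi.
After move 3: Hanoi -> Sofia. Mallory is in Sofia.
After move 4: Sofia -> Hanoi. Mallory is in Hanoi.
After move 5: Hanoi -> Sofia. Mallory is in Sofia.
After move 6: Sofia -> Hanoi. Mallory is in Hanoi.
After move 7: Hanoi -> Athens. Mallory is in Athens.
After move 8: Athens -> Sofia. Mallory is in Sofia.
After move 9: Sofia -> Athens. Mallory is in Athens.
After move 10: Athens -> Sofia. Mallory is in Sofia.

Answer: Sofia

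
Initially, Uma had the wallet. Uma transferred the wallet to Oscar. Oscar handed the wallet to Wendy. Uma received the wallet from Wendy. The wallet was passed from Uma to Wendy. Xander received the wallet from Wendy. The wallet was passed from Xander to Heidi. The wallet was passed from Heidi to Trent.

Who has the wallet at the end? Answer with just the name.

Tracking the wallet through each event:
Start: Uma has the wallet.
After event 1: Oscar has the wallet.
After event 2: Wendy has the wallet.
After event 3: Uma has the wallet.
After event 4: Wendy has the wallet.
After event 5: Xander has the wallet.
After event 6: Heidi has the wallet.
After event 7: Trent has the wallet.

Answer: Trent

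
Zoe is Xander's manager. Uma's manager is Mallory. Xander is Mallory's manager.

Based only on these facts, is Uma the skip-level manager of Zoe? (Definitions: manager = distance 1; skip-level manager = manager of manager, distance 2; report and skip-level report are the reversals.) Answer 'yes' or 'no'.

Answer: no

Derivation:
Reconstructing the manager chain from the given facts:
  Zoe -> Xander -> Mallory -> Uma
(each arrow means 'manager of the next')
Positions in the chain (0 = top):
  position of Zoe: 0
  position of Xander: 1
  position of Mallory: 2
  position of Uma: 3

Uma is at position 3, Zoe is at position 0; signed distance (j - i) = -3.
'skip-level manager' requires j - i = 2. Actual distance is -3, so the relation does NOT hold.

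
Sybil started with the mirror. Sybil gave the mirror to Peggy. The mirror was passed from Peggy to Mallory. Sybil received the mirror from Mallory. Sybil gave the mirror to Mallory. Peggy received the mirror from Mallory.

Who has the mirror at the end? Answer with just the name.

Answer: Peggy

Derivation:
Tracking the mirror through each event:
Start: Sybil has the mirror.
After event 1: Peggy has the mirror.
After event 2: Mallory has the mirror.
After event 3: Sybil has the mirror.
After event 4: Mallory has the mirror.
After event 5: Peggy has the mirror.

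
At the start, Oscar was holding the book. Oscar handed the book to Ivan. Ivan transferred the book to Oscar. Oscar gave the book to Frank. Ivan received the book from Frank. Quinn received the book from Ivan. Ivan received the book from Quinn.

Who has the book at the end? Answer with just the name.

Tracking the book through each event:
Start: Oscar has the book.
After event 1: Ivan has the book.
After event 2: Oscar has the book.
After event 3: Frank has the book.
After event 4: Ivan has the book.
After event 5: Quinn has the book.
After event 6: Ivan has the book.

Answer: Ivan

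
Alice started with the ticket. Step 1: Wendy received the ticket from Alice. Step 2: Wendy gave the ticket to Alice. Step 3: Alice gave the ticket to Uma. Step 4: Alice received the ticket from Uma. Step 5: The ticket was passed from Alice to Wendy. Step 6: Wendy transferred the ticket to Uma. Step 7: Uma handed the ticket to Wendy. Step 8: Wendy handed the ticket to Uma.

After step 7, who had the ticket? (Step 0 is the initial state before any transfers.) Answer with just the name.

Answer: Wendy

Derivation:
Tracking the ticket holder through step 7:
After step 0 (start): Alice
After step 1: Wendy
After step 2: Alice
After step 3: Uma
After step 4: Alice
After step 5: Wendy
After step 6: Uma
After step 7: Wendy

At step 7, the holder is Wendy.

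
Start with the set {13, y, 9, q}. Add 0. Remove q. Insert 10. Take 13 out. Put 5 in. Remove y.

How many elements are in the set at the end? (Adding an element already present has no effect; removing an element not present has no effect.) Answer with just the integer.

Answer: 4

Derivation:
Tracking the set through each operation:
Start: {13, 9, q, y}
Event 1 (add 0): added. Set: {0, 13, 9, q, y}
Event 2 (remove q): removed. Set: {0, 13, 9, y}
Event 3 (add 10): added. Set: {0, 10, 13, 9, y}
Event 4 (remove 13): removed. Set: {0, 10, 9, y}
Event 5 (add 5): added. Set: {0, 10, 5, 9, y}
Event 6 (remove y): removed. Set: {0, 10, 5, 9}

Final set: {0, 10, 5, 9} (size 4)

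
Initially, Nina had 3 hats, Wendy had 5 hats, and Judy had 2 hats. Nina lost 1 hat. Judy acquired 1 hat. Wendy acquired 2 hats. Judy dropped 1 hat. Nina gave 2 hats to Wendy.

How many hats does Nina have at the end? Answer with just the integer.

Tracking counts step by step:
Start: Nina=3, Wendy=5, Judy=2
Event 1 (Nina -1): Nina: 3 -> 2. State: Nina=2, Wendy=5, Judy=2
Event 2 (Judy +1): Judy: 2 -> 3. State: Nina=2, Wendy=5, Judy=3
Event 3 (Wendy +2): Wendy: 5 -> 7. State: Nina=2, Wendy=7, Judy=3
Event 4 (Judy -1): Judy: 3 -> 2. State: Nina=2, Wendy=7, Judy=2
Event 5 (Nina -> Wendy, 2): Nina: 2 -> 0, Wendy: 7 -> 9. State: Nina=0, Wendy=9, Judy=2

Nina's final count: 0

Answer: 0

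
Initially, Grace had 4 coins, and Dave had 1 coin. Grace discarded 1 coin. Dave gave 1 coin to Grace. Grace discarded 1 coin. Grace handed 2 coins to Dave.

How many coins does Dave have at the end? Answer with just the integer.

Tracking counts step by step:
Start: Grace=4, Dave=1
Event 1 (Grace -1): Grace: 4 -> 3. State: Grace=3, Dave=1
Event 2 (Dave -> Grace, 1): Dave: 1 -> 0, Grace: 3 -> 4. State: Grace=4, Dave=0
Event 3 (Grace -1): Grace: 4 -> 3. State: Grace=3, Dave=0
Event 4 (Grace -> Dave, 2): Grace: 3 -> 1, Dave: 0 -> 2. State: Grace=1, Dave=2

Dave's final count: 2

Answer: 2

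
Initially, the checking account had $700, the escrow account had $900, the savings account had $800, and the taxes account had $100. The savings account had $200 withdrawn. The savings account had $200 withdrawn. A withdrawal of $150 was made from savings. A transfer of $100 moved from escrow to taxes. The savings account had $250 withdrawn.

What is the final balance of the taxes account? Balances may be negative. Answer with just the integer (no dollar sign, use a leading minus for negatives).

Tracking account balances step by step:
Start: checking=700, escrow=900, savings=800, taxes=100
Event 1 (withdraw 200 from savings): savings: 800 - 200 = 600. Balances: checking=700, escrow=900, savings=600, taxes=100
Event 2 (withdraw 200 from savings): savings: 600 - 200 = 400. Balances: checking=700, escrow=900, savings=400, taxes=100
Event 3 (withdraw 150 from savings): savings: 400 - 150 = 250. Balances: checking=700, escrow=900, savings=250, taxes=100
Event 4 (transfer 100 escrow -> taxes): escrow: 900 - 100 = 800, taxes: 100 + 100 = 200. Balances: checking=700, escrow=800, savings=250, taxes=200
Event 5 (withdraw 250 from savings): savings: 250 - 250 = 0. Balances: checking=700, escrow=800, savings=0, taxes=200

Final balance of taxes: 200

Answer: 200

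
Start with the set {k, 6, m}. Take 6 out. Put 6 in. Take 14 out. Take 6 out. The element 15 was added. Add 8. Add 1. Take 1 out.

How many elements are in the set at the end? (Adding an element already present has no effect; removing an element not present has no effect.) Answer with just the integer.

Answer: 4

Derivation:
Tracking the set through each operation:
Start: {6, k, m}
Event 1 (remove 6): removed. Set: {k, m}
Event 2 (add 6): added. Set: {6, k, m}
Event 3 (remove 14): not present, no change. Set: {6, k, m}
Event 4 (remove 6): removed. Set: {k, m}
Event 5 (add 15): added. Set: {15, k, m}
Event 6 (add 8): added. Set: {15, 8, k, m}
Event 7 (add 1): added. Set: {1, 15, 8, k, m}
Event 8 (remove 1): removed. Set: {15, 8, k, m}

Final set: {15, 8, k, m} (size 4)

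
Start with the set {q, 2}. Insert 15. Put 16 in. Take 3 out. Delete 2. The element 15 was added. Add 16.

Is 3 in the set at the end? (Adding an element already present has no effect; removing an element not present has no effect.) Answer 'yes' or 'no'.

Tracking the set through each operation:
Start: {2, q}
Event 1 (add 15): added. Set: {15, 2, q}
Event 2 (add 16): added. Set: {15, 16, 2, q}
Event 3 (remove 3): not present, no change. Set: {15, 16, 2, q}
Event 4 (remove 2): removed. Set: {15, 16, q}
Event 5 (add 15): already present, no change. Set: {15, 16, q}
Event 6 (add 16): already present, no change. Set: {15, 16, q}

Final set: {15, 16, q} (size 3)
3 is NOT in the final set.

Answer: no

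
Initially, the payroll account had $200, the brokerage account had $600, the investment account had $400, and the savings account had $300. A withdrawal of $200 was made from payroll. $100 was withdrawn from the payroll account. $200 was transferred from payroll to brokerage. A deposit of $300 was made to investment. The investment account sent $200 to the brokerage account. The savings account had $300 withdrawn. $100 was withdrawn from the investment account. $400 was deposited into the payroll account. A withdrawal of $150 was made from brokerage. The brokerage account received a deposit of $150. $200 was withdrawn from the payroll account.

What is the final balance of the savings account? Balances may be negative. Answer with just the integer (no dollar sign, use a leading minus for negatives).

Tracking account balances step by step:
Start: payroll=200, brokerage=600, investment=400, savings=300
Event 1 (withdraw 200 from payroll): payroll: 200 - 200 = 0. Balances: payroll=0, brokerage=600, investment=400, savings=300
Event 2 (withdraw 100 from payroll): payroll: 0 - 100 = -100. Balances: payroll=-100, brokerage=600, investment=400, savings=300
Event 3 (transfer 200 payroll -> brokerage): payroll: -100 - 200 = -300, brokerage: 600 + 200 = 800. Balances: payroll=-300, brokerage=800, investment=400, savings=300
Event 4 (deposit 300 to investment): investment: 400 + 300 = 700. Balances: payroll=-300, brokerage=800, investment=700, savings=300
Event 5 (transfer 200 investment -> brokerage): investment: 700 - 200 = 500, brokerage: 800 + 200 = 1000. Balances: payroll=-300, brokerage=1000, investment=500, savings=300
Event 6 (withdraw 300 from savings): savings: 300 - 300 = 0. Balances: payroll=-300, brokerage=1000, investment=500, savings=0
Event 7 (withdraw 100 from investment): investment: 500 - 100 = 400. Balances: payroll=-300, brokerage=1000, investment=400, savings=0
Event 8 (deposit 400 to payroll): payroll: -300 + 400 = 100. Balances: payroll=100, brokerage=1000, investment=400, savings=0
Event 9 (withdraw 150 from brokerage): brokerage: 1000 - 150 = 850. Balances: payroll=100, brokerage=850, investment=400, savings=0
Event 10 (deposit 150 to brokerage): brokerage: 850 + 150 = 1000. Balances: payroll=100, brokerage=1000, investment=400, savings=0
Event 11 (withdraw 200 from payroll): payroll: 100 - 200 = -100. Balances: payroll=-100, brokerage=1000, investment=400, savings=0

Final balance of savings: 0

Answer: 0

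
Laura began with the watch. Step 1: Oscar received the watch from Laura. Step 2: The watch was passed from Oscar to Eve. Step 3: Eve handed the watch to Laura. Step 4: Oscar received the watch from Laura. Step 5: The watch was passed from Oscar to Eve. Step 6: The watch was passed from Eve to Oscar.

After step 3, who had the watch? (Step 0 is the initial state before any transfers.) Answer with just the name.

Tracking the watch holder through step 3:
After step 0 (start): Laura
After step 1: Oscar
After step 2: Eve
After step 3: Laura

At step 3, the holder is Laura.

Answer: Laura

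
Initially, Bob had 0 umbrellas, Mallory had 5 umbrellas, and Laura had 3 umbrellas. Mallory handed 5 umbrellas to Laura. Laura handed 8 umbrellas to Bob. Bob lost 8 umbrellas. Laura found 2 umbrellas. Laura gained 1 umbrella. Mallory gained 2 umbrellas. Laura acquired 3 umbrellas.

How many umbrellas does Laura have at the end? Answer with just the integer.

Tracking counts step by step:
Start: Bob=0, Mallory=5, Laura=3
Event 1 (Mallory -> Laura, 5): Mallory: 5 -> 0, Laura: 3 -> 8. State: Bob=0, Mallory=0, Laura=8
Event 2 (Laura -> Bob, 8): Laura: 8 -> 0, Bob: 0 -> 8. State: Bob=8, Mallory=0, Laura=0
Event 3 (Bob -8): Bob: 8 -> 0. State: Bob=0, Mallory=0, Laura=0
Event 4 (Laura +2): Laura: 0 -> 2. State: Bob=0, Mallory=0, Laura=2
Event 5 (Laura +1): Laura: 2 -> 3. State: Bob=0, Mallory=0, Laura=3
Event 6 (Mallory +2): Mallory: 0 -> 2. State: Bob=0, Mallory=2, Laura=3
Event 7 (Laura +3): Laura: 3 -> 6. State: Bob=0, Mallory=2, Laura=6

Laura's final count: 6

Answer: 6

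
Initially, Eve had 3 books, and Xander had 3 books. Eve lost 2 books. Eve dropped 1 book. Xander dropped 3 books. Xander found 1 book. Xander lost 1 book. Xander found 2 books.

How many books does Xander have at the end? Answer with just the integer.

Answer: 2

Derivation:
Tracking counts step by step:
Start: Eve=3, Xander=3
Event 1 (Eve -2): Eve: 3 -> 1. State: Eve=1, Xander=3
Event 2 (Eve -1): Eve: 1 -> 0. State: Eve=0, Xander=3
Event 3 (Xander -3): Xander: 3 -> 0. State: Eve=0, Xander=0
Event 4 (Xander +1): Xander: 0 -> 1. State: Eve=0, Xander=1
Event 5 (Xander -1): Xander: 1 -> 0. State: Eve=0, Xander=0
Event 6 (Xander +2): Xander: 0 -> 2. State: Eve=0, Xander=2

Xander's final count: 2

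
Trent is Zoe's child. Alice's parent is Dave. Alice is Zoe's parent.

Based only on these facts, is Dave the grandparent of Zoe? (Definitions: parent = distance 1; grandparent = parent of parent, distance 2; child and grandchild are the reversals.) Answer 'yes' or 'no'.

Answer: yes

Derivation:
Reconstructing the parent chain from the given facts:
  Dave -> Alice -> Zoe -> Trent
(each arrow means 'parent of the next')
Positions in the chain (0 = top):
  position of Dave: 0
  position of Alice: 1
  position of Zoe: 2
  position of Trent: 3

Dave is at position 0, Zoe is at position 2; signed distance (j - i) = 2.
'grandparent' requires j - i = 2. Actual distance is 2, so the relation HOLDS.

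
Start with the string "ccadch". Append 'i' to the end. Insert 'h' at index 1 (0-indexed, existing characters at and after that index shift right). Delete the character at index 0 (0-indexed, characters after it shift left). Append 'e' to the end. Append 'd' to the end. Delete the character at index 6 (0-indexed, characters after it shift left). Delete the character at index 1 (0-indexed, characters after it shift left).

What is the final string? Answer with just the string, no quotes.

Answer: hadched

Derivation:
Applying each edit step by step:
Start: "ccadch"
Op 1 (append 'i'): "ccadch" -> "ccadchi"
Op 2 (insert 'h' at idx 1): "ccadchi" -> "chcadchi"
Op 3 (delete idx 0 = 'c'): "chcadchi" -> "hcadchi"
Op 4 (append 'e'): "hcadchi" -> "hcadchie"
Op 5 (append 'd'): "hcadchie" -> "hcadchied"
Op 6 (delete idx 6 = 'i'): "hcadchied" -> "hcadched"
Op 7 (delete idx 1 = 'c'): "hcadched" -> "hadched"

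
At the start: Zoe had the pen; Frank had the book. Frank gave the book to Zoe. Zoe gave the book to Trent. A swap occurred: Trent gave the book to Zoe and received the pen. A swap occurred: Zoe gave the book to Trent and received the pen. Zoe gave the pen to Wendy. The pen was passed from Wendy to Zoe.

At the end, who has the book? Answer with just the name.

Tracking all object holders:
Start: pen:Zoe, book:Frank
Event 1 (give book: Frank -> Zoe). State: pen:Zoe, book:Zoe
Event 2 (give book: Zoe -> Trent). State: pen:Zoe, book:Trent
Event 3 (swap book<->pen: now book:Zoe, pen:Trent). State: pen:Trent, book:Zoe
Event 4 (swap book<->pen: now book:Trent, pen:Zoe). State: pen:Zoe, book:Trent
Event 5 (give pen: Zoe -> Wendy). State: pen:Wendy, book:Trent
Event 6 (give pen: Wendy -> Zoe). State: pen:Zoe, book:Trent

Final state: pen:Zoe, book:Trent
The book is held by Trent.

Answer: Trent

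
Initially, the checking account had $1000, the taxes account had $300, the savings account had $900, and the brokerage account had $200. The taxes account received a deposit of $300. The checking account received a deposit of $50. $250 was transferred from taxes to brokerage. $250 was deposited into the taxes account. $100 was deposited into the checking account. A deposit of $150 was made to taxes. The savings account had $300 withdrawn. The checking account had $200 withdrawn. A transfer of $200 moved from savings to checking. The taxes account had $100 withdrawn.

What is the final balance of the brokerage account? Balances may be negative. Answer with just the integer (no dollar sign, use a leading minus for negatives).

Answer: 450

Derivation:
Tracking account balances step by step:
Start: checking=1000, taxes=300, savings=900, brokerage=200
Event 1 (deposit 300 to taxes): taxes: 300 + 300 = 600. Balances: checking=1000, taxes=600, savings=900, brokerage=200
Event 2 (deposit 50 to checking): checking: 1000 + 50 = 1050. Balances: checking=1050, taxes=600, savings=900, brokerage=200
Event 3 (transfer 250 taxes -> brokerage): taxes: 600 - 250 = 350, brokerage: 200 + 250 = 450. Balances: checking=1050, taxes=350, savings=900, brokerage=450
Event 4 (deposit 250 to taxes): taxes: 350 + 250 = 600. Balances: checking=1050, taxes=600, savings=900, brokerage=450
Event 5 (deposit 100 to checking): checking: 1050 + 100 = 1150. Balances: checking=1150, taxes=600, savings=900, brokerage=450
Event 6 (deposit 150 to taxes): taxes: 600 + 150 = 750. Balances: checking=1150, taxes=750, savings=900, brokerage=450
Event 7 (withdraw 300 from savings): savings: 900 - 300 = 600. Balances: checking=1150, taxes=750, savings=600, brokerage=450
Event 8 (withdraw 200 from checking): checking: 1150 - 200 = 950. Balances: checking=950, taxes=750, savings=600, brokerage=450
Event 9 (transfer 200 savings -> checking): savings: 600 - 200 = 400, checking: 950 + 200 = 1150. Balances: checking=1150, taxes=750, savings=400, brokerage=450
Event 10 (withdraw 100 from taxes): taxes: 750 - 100 = 650. Balances: checking=1150, taxes=650, savings=400, brokerage=450

Final balance of brokerage: 450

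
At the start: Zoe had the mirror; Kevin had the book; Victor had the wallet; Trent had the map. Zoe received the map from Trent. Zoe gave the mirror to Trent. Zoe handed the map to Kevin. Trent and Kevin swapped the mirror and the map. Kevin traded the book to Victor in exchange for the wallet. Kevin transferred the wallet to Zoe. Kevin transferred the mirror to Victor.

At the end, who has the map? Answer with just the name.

Tracking all object holders:
Start: mirror:Zoe, book:Kevin, wallet:Victor, map:Trent
Event 1 (give map: Trent -> Zoe). State: mirror:Zoe, book:Kevin, wallet:Victor, map:Zoe
Event 2 (give mirror: Zoe -> Trent). State: mirror:Trent, book:Kevin, wallet:Victor, map:Zoe
Event 3 (give map: Zoe -> Kevin). State: mirror:Trent, book:Kevin, wallet:Victor, map:Kevin
Event 4 (swap mirror<->map: now mirror:Kevin, map:Trent). State: mirror:Kevin, book:Kevin, wallet:Victor, map:Trent
Event 5 (swap book<->wallet: now book:Victor, wallet:Kevin). State: mirror:Kevin, book:Victor, wallet:Kevin, map:Trent
Event 6 (give wallet: Kevin -> Zoe). State: mirror:Kevin, book:Victor, wallet:Zoe, map:Trent
Event 7 (give mirror: Kevin -> Victor). State: mirror:Victor, book:Victor, wallet:Zoe, map:Trent

Final state: mirror:Victor, book:Victor, wallet:Zoe, map:Trent
The map is held by Trent.

Answer: Trent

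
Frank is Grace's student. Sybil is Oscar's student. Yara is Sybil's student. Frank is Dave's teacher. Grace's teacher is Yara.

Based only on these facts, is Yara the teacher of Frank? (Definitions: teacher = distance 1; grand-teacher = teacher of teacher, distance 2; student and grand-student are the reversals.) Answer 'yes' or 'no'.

Answer: no

Derivation:
Reconstructing the teacher chain from the given facts:
  Oscar -> Sybil -> Yara -> Grace -> Frank -> Dave
(each arrow means 'teacher of the next')
Positions in the chain (0 = top):
  position of Oscar: 0
  position of Sybil: 1
  position of Yara: 2
  position of Grace: 3
  position of Frank: 4
  position of Dave: 5

Yara is at position 2, Frank is at position 4; signed distance (j - i) = 2.
'teacher' requires j - i = 1. Actual distance is 2, so the relation does NOT hold.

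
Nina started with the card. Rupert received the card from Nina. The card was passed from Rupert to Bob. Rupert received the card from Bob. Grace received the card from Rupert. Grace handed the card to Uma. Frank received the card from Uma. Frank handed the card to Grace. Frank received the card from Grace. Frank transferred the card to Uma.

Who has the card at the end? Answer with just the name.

Tracking the card through each event:
Start: Nina has the card.
After event 1: Rupert has the card.
After event 2: Bob has the card.
After event 3: Rupert has the card.
After event 4: Grace has the card.
After event 5: Uma has the card.
After event 6: Frank has the card.
After event 7: Grace has the card.
After event 8: Frank has the card.
After event 9: Uma has the card.

Answer: Uma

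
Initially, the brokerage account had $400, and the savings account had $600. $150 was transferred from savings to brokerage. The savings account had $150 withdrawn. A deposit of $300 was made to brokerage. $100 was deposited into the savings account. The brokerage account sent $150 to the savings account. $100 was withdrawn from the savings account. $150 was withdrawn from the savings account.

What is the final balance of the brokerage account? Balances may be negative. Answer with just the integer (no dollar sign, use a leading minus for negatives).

Answer: 700

Derivation:
Tracking account balances step by step:
Start: brokerage=400, savings=600
Event 1 (transfer 150 savings -> brokerage): savings: 600 - 150 = 450, brokerage: 400 + 150 = 550. Balances: brokerage=550, savings=450
Event 2 (withdraw 150 from savings): savings: 450 - 150 = 300. Balances: brokerage=550, savings=300
Event 3 (deposit 300 to brokerage): brokerage: 550 + 300 = 850. Balances: brokerage=850, savings=300
Event 4 (deposit 100 to savings): savings: 300 + 100 = 400. Balances: brokerage=850, savings=400
Event 5 (transfer 150 brokerage -> savings): brokerage: 850 - 150 = 700, savings: 400 + 150 = 550. Balances: brokerage=700, savings=550
Event 6 (withdraw 100 from savings): savings: 550 - 100 = 450. Balances: brokerage=700, savings=450
Event 7 (withdraw 150 from savings): savings: 450 - 150 = 300. Balances: brokerage=700, savings=300

Final balance of brokerage: 700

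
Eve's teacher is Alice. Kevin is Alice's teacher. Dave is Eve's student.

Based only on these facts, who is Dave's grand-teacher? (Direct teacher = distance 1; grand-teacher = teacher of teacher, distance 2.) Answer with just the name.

Reconstructing the teacher chain from the given facts:
  Kevin -> Alice -> Eve -> Dave
(each arrow means 'teacher of the next')
Positions in the chain (0 = top):
  position of Kevin: 0
  position of Alice: 1
  position of Eve: 2
  position of Dave: 3

Dave is at position 3; the grand-teacher is 2 steps up the chain, i.e. position 1: Alice.

Answer: Alice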